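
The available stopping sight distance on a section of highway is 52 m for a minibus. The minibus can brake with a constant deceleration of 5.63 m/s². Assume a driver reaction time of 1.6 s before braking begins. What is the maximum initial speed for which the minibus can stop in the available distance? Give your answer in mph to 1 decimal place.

Maximum speed ≈ 37.6 mph

Stopping distance: v·t_r + v²/(2a) = 52 with t_r = 1.6 s and a = 5.630 m/s².
So v² + 18.016 v − 585.52 = 0.
Positive root: v = −a·t_r + √((a·t_r)² + 2a·d) = −9.008 + √(81.144 + 585.52) = 16.8118 m/s.
16.8118 m/s ÷ 0.44704 = 37.607 mph.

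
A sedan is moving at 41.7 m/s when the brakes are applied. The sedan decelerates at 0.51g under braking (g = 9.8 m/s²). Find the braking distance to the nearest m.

a = 0.51 × 9.8 = 4.998 m/s².
Braking distance = v²/(2a) = 41.7000² / (2 × 4.998) = 1738.890 / 9.996 = 173.959 m.

Braking distance ≈ 174 m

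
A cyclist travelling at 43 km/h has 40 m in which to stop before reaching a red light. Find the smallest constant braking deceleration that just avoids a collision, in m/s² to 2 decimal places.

Required deceleration ≈ 1.78 m/s²

43 km/h ÷ 3.6 = 11.9444 m/s.
v² = 2a·d ⇒ a = v²/(2d) = 11.9444² / (2 × 40.000) = 142.669 / 80.000 = 1.7834 m/s².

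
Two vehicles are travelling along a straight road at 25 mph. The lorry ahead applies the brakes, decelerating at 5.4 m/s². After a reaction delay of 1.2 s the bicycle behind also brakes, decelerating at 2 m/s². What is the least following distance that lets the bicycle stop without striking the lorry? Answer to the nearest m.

25 mph × 0.44704 = 11.1760 m/s.
Leader travels v²/(2a_L) = 124.903 / 10.800 = 11.565 m before stopping.
Follower covers v·t_r = 11.1760 × 1.2 = 13.411 m while reacting, then v²/(2a_F) = 124.903 / 4.000 = 31.226 m while braking, for a total of 13.411 + 31.226 = 44.637 m.
Since a_F ≤ a_L and the follower starts braking later, the follower is never slower than the leader, so the closest approach is when both have stopped.
Minimum gap = 44.637 − 11.565 = 33.072 m.

Minimum gap ≈ 33 m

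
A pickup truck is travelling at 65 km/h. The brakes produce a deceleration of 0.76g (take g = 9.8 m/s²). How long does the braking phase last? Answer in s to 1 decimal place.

65 km/h ÷ 3.6 = 18.0556 m/s.
a = 0.76 × 9.8 = 7.448 m/s².
Braking time = v/a = 18.0556 / 7.448 = 2.424 s.

Braking time ≈ 2.4 s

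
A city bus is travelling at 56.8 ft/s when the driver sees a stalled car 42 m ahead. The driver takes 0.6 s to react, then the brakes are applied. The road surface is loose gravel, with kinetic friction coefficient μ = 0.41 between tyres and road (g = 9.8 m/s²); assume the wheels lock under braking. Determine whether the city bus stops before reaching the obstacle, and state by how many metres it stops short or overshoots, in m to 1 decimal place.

56.8 ft/s × 0.3048 = 17.3126 m/s.
a = μg = 0.41 × 9.8 = 4.018 m/s².
Reaction distance = 17.3126 × 0.6 = 10.388 m.
Braking distance = v²/(2a) = 299.726 / 8.036 = 37.298 m.
Total stopping distance = 10.388 + 37.298 = 47.686 m, vs 42 m available — it cannot stop in time and overshoots by 47.686 − 42 = 5.686 m.

No — it overshoots by 5.7 m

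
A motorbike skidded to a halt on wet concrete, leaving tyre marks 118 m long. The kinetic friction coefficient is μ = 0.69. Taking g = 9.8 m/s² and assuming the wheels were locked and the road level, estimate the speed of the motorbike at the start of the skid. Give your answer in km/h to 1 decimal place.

Initial speed ≈ 143.8 km/h

Deceleration a = μg = 0.69 × 9.8 = 6.762 m/s².
v = √(2a·d) = √(2 × 6.762 × 118) = √1595.832 = 39.9479 m/s.
= 39.9479 × 3.6 = 143.812 km/h.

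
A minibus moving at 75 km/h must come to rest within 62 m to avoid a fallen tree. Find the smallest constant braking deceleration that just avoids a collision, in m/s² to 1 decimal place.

75 km/h ÷ 3.6 = 20.8333 m/s.
v² = 2a·d ⇒ a = v²/(2d) = 20.8333² / (2 × 62.000) = 434.026 / 124.000 = 3.5002 m/s².

Required deceleration ≈ 3.5 m/s²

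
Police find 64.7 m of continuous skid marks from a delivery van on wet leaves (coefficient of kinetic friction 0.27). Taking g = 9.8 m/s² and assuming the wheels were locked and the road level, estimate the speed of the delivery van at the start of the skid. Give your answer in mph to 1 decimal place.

Initial speed ≈ 41.4 mph

Deceleration a = μg = 0.27 × 9.8 = 2.646 m/s².
v = √(2a·d) = √(2 × 2.646 × 64.7) = √342.392 = 18.5038 m/s.
= 18.5038 ÷ 0.44704 = 41.392 mph.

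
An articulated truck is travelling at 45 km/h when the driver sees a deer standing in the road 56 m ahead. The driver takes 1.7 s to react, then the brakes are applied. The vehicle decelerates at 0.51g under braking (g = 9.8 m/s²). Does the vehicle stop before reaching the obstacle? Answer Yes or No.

45 km/h ÷ 3.6 = 12.5000 m/s.
a = 0.51 × 9.8 = 4.998 m/s².
Reaction distance = 12.5000 × 1.7 = 21.250 m.
Braking distance = v²/(2a) = 156.250 / 9.996 = 15.631 m.
Total stopping distance = 21.250 + 15.631 = 36.881 m, vs 56 m available — it stops with 56 − 36.881 = 19.119 m to spare.

Yes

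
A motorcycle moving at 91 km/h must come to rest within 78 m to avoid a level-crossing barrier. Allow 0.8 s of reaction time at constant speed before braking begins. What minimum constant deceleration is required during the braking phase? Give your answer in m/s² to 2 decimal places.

91 km/h ÷ 3.6 = 25.2778 m/s.
Distance covered during reaction = 25.2778 × 0.8 = 20.222 m.
Distance available for braking: 78 − 20.222 = 57.778 m.
v² = 2a·d ⇒ a = v²/(2d) = 25.2778² / (2 × 57.778) = 638.967 / 115.556 = 5.5295 m/s².

Required deceleration ≈ 5.53 m/s²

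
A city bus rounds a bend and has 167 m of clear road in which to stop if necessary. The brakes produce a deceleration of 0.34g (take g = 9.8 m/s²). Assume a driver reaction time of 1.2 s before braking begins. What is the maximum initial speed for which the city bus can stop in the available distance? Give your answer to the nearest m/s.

Maximum speed ≈ 30 m/s

a = 0.34 × 9.8 = 3.332 m/s².
Stopping distance: v·t_r + v²/(2a) = 167 with t_r = 1.2 s and a = 3.332 m/s².
So v² + 7.997 v − 1112.89 = 0.
Positive root: v = −a·t_r + √((a·t_r)² + 2a·d) = −3.998 + √(15.984 + 1112.89) = 29.6007 m/s.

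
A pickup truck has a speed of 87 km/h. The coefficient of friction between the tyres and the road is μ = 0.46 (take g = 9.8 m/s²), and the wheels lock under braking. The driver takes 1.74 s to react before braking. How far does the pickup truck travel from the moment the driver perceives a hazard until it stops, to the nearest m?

87 km/h ÷ 3.6 = 24.1667 m/s.
a = μg = 0.46 × 9.8 = 4.508 m/s².
Reaction distance = v·t_r = 24.1667 × 1.74 = 42.050 m.
Braking distance = v²/(2a) = 24.1667² / (2 × 4.508) = 584.029 / 9.016 = 64.777 m.
Total = 42.050 + 64.777 = 106.827 m.

Total stopping distance ≈ 107 m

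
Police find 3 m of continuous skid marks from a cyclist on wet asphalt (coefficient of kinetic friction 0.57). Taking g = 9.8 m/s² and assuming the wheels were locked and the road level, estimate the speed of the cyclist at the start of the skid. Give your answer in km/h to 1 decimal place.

Deceleration a = μg = 0.57 × 9.8 = 5.586 m/s².
v = √(2a·d) = √(2 × 5.586 × 3) = √33.516 = 5.7893 m/s.
= 5.7893 × 3.6 = 20.841 km/h.

Initial speed ≈ 20.8 km/h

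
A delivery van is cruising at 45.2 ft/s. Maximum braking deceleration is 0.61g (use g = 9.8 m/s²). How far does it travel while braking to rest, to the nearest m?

Braking distance ≈ 16 m

45.2 ft/s × 0.3048 = 13.7770 m/s.
a = 0.61 × 9.8 = 5.978 m/s².
Braking distance = v²/(2a) = 13.7770² / (2 × 5.978) = 189.806 / 11.956 = 15.875 m.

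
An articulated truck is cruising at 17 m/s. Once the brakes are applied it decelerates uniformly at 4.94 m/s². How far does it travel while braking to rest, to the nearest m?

Braking distance = v²/(2a) = 17.0000² / (2 × 4.940) = 289.000 / 9.880 = 29.251 m.

Braking distance ≈ 29 m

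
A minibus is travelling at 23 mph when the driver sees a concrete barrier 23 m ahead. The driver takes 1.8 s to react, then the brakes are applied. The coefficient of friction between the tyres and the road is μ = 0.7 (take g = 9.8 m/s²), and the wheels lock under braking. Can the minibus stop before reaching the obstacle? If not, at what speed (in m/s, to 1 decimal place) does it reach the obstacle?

No — it strikes the obstacle at 6.6 m/s

23 mph × 0.44704 = 10.2819 m/s.
a = μg = 0.7 × 9.8 = 6.860 m/s².
Reaction distance = 10.2819 × 1.8 = 18.507 m.
Braking distance needed to stop: v²/(2a) = 105.717 / 13.720 = 7.705 m, so total needed = 18.507 + 7.705 = 26.212 m > 23 m — it cannot stop.
Distance remaining when braking begins: 23 − 18.507 = 4.493 m.
v² = v₀² − 2a·d = 105.717 − 2 × 6.860 × 4.493 = 44.073 m²/s².
v = √44.073 = 6.639 m/s.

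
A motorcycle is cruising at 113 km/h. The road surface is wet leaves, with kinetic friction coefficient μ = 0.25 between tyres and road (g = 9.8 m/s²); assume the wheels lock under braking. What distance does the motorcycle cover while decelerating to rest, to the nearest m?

Braking distance ≈ 201 m

113 km/h ÷ 3.6 = 31.3889 m/s.
a = μg = 0.25 × 9.8 = 2.450 m/s².
Braking distance = v²/(2a) = 31.3889² / (2 × 2.450) = 985.263 / 4.900 = 201.074 m.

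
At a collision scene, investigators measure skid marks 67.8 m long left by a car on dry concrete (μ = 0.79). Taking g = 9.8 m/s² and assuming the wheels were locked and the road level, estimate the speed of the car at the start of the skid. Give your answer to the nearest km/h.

Initial speed ≈ 117 km/h

Deceleration a = μg = 0.79 × 9.8 = 7.742 m/s².
v = √(2a·d) = √(2 × 7.742 × 67.8) = √1049.815 = 32.4008 m/s.
= 32.4008 × 3.6 = 116.643 km/h.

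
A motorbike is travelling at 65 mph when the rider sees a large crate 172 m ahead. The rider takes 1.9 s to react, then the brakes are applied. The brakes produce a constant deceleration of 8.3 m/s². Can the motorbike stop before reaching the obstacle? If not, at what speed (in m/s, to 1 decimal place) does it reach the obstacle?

65 mph × 0.44704 = 29.0576 m/s.
Reaction distance = 29.0576 × 1.9 = 55.209 m.
Braking distance = v²/(2a) = 844.344 / 16.600 = 50.864 m.
Total stopping distance = 55.209 + 50.864 = 106.073 m, vs 172 m available — it stops with 172 − 106.073 = 65.927 m to spare.

Yes — it stops about 65.9 m short of the obstacle, so it never reaches it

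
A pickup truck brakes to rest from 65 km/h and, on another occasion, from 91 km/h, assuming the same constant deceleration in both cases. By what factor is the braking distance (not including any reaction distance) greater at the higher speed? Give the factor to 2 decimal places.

Factor ≈ 1.96

Braking distance d = v²/(2a), so with a fixed, d ∝ v².
Factor = (91/65)² = 1.4000² = 1.9600.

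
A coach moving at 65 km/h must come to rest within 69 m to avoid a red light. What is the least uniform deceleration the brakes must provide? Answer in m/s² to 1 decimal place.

65 km/h ÷ 3.6 = 18.0556 m/s.
v² = 2a·d ⇒ a = v²/(2d) = 18.0556² / (2 × 69.000) = 326.005 / 138.000 = 2.3624 m/s².

Required deceleration ≈ 2.4 m/s²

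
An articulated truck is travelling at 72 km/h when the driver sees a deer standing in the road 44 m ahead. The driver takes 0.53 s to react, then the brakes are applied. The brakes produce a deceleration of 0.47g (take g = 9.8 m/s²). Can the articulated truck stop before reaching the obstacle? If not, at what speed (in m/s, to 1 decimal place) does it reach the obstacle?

No — it strikes the obstacle at 9.6 m/s

72 km/h ÷ 3.6 = 20.0000 m/s.
a = 0.47 × 9.8 = 4.606 m/s².
Reaction distance = 20.0000 × 0.53 = 10.600 m.
Braking distance needed to stop: v²/(2a) = 400.000 / 9.212 = 43.422 m, so total needed = 10.600 + 43.422 = 54.022 m > 44 m — it cannot stop.
Distance remaining when braking begins: 44 − 10.600 = 33.400 m.
v² = v₀² − 2a·d = 400.000 − 2 × 4.606 × 33.400 = 92.319 m²/s².
v = √92.319 = 9.608 m/s.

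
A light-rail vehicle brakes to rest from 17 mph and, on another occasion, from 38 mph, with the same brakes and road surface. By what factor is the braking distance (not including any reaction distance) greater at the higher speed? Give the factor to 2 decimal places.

Factor ≈ 5.00

Braking distance d = v²/(2a), so with a fixed, d ∝ v².
Factor = (38/17)² = 2.2353² = 4.9966.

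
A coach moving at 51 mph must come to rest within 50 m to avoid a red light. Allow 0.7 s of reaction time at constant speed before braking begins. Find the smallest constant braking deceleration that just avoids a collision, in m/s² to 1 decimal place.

51 mph × 0.44704 = 22.7990 m/s.
Distance covered during reaction = 22.7990 × 0.7 = 15.959 m.
Distance available for braking: 50 − 15.959 = 34.041 m.
v² = 2a·d ⇒ a = v²/(2d) = 22.7990² / (2 × 34.041) = 519.794 / 68.082 = 7.6348 m/s².

Required deceleration ≈ 7.6 m/s²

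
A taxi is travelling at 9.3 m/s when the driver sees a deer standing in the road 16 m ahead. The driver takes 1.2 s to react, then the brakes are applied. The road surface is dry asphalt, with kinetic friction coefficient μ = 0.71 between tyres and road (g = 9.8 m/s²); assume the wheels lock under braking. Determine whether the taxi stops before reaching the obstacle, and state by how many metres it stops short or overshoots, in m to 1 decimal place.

a = μg = 0.71 × 9.8 = 6.958 m/s².
Reaction distance = 9.3000 × 1.2 = 11.160 m.
Braking distance = v²/(2a) = 86.490 / 13.916 = 6.215 m.
Total stopping distance = 11.160 + 6.215 = 17.375 m, vs 16 m available — it cannot stop in time and overshoots by 17.375 − 16 = 1.375 m.

No — it overshoots by 1.4 m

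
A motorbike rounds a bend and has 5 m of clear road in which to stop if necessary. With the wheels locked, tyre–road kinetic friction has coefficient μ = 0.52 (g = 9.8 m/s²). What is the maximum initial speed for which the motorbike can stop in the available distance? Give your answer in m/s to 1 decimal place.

a = μg = 0.52 × 9.8 = 5.096 m/s².
v²/(2a) = d ⇒ v = √(2 × 5.096 × 5) = √50.96 = 7.1386 m/s.

Maximum speed ≈ 7.1 m/s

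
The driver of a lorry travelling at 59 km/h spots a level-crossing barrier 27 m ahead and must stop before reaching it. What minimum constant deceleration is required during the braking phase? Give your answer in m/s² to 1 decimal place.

Required deceleration ≈ 5.0 m/s²

59 km/h ÷ 3.6 = 16.3889 m/s.
v² = 2a·d ⇒ a = v²/(2d) = 16.3889² / (2 × 27.000) = 268.596 / 54.000 = 4.9740 m/s².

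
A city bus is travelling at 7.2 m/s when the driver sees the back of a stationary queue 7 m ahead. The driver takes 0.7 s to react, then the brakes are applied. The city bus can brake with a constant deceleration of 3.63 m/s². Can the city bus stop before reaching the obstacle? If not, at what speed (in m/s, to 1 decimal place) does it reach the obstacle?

No — it strikes the obstacle at 6.1 m/s

Reaction distance = 7.2000 × 0.7 = 5.040 m.
Braking distance needed to stop: v²/(2a) = 51.840 / 7.260 = 7.140 m, so total needed = 5.040 + 7.140 = 12.180 m > 7 m — it cannot stop.
Distance remaining when braking begins: 7 − 5.040 = 1.960 m.
v² = v₀² − 2a·d = 51.840 − 2 × 3.630 × 1.960 = 37.610 m²/s².
v = √37.610 = 6.133 m/s.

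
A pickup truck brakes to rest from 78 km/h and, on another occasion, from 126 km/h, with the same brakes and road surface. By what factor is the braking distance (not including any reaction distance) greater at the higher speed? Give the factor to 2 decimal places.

Braking distance d = v²/(2a), so with a fixed, d ∝ v².
Factor = (126/78)² = 1.6154² = 2.6095.

Factor ≈ 2.61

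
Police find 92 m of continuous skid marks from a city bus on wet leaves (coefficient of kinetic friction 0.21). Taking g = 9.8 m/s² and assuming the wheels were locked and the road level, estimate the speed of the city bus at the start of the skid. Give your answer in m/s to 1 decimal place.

Initial speed ≈ 19.5 m/s

Deceleration a = μg = 0.21 × 9.8 = 2.058 m/s².
v = √(2a·d) = √(2 × 2.058 × 92) = √378.672 = 19.4595 m/s.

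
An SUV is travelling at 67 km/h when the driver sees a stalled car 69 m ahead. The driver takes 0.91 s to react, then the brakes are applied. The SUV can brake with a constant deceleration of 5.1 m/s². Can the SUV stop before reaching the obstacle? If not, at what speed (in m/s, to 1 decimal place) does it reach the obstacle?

67 km/h ÷ 3.6 = 18.6111 m/s.
Reaction distance = 18.6111 × 0.91 = 16.936 m.
Braking distance = v²/(2a) = 346.373 / 10.200 = 33.958 m.
Total stopping distance = 16.936 + 33.958 = 50.894 m, vs 69 m available — it stops with 69 − 50.894 = 18.106 m to spare.

Yes — it stops about 18.1 m short of the obstacle, so it never reaches it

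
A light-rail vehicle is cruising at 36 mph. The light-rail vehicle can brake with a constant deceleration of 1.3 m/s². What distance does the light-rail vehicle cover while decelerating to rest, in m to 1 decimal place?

Braking distance ≈ 99.6 m

36 mph × 0.44704 = 16.0934 m/s.
Braking distance = v²/(2a) = 16.0934² / (2 × 1.300) = 258.998 / 2.600 = 99.615 m.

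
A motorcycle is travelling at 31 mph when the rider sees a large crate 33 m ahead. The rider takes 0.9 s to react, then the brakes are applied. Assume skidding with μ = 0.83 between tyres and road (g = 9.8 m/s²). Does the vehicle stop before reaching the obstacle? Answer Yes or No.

Yes

31 mph × 0.44704 = 13.8582 m/s.
a = μg = 0.83 × 9.8 = 8.134 m/s².
Reaction distance = 13.8582 × 0.9 = 12.472 m.
Braking distance = v²/(2a) = 192.050 / 16.268 = 11.805 m.
Total stopping distance = 12.472 + 11.805 = 24.277 m, vs 33 m available — it stops with 33 − 24.277 = 8.723 m to spare.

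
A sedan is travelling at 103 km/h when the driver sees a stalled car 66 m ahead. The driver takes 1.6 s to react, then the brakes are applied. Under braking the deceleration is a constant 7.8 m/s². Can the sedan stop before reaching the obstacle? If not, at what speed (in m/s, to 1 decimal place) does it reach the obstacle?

103 km/h ÷ 3.6 = 28.6111 m/s.
Reaction distance = 28.6111 × 1.6 = 45.778 m.
Braking distance needed to stop: v²/(2a) = 818.595 / 15.600 = 52.474 m, so total needed = 45.778 + 52.474 = 98.252 m > 66 m — it cannot stop.
Distance remaining when braking begins: 66 − 45.778 = 20.222 m.
v² = v₀² − 2a·d = 818.595 − 2 × 7.800 × 20.222 = 503.132 m²/s².
v = √503.132 = 22.431 m/s.

No — it strikes the obstacle at 22.4 m/s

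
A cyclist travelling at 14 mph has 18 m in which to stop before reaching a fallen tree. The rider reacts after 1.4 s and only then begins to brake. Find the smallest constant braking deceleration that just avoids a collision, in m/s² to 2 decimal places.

Required deceleration ≈ 2.12 m/s²

14 mph × 0.44704 = 6.2586 m/s.
Distance covered during reaction = 6.2586 × 1.4 = 8.762 m.
Distance available for braking: 18 − 8.762 = 9.238 m.
v² = 2a·d ⇒ a = v²/(2d) = 6.2586² / (2 × 9.238) = 39.170 / 18.476 = 2.1200 m/s².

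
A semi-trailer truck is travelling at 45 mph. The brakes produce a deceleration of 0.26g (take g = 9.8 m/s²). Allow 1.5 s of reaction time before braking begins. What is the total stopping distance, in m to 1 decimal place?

Total stopping distance ≈ 109.6 m

45 mph × 0.44704 = 20.1168 m/s.
a = 0.26 × 9.8 = 2.548 m/s².
Reaction distance = v·t_r = 20.1168 × 1.5 = 30.175 m.
Braking distance = v²/(2a) = 20.1168² / (2 × 2.548) = 404.686 / 5.096 = 79.412 m.
Total = 30.175 + 79.412 = 109.587 m.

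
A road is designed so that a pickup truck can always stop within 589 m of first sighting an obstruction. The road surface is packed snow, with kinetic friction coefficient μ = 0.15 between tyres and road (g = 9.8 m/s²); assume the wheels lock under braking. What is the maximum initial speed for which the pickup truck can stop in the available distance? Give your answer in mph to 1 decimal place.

a = μg = 0.15 × 9.8 = 1.470 m/s².
v²/(2a) = d ⇒ v = √(2 × 1.470 × 589) = √1731.66 = 41.6132 m/s.
41.6132 m/s ÷ 0.44704 = 93.086 mph.

Maximum speed ≈ 93.1 mph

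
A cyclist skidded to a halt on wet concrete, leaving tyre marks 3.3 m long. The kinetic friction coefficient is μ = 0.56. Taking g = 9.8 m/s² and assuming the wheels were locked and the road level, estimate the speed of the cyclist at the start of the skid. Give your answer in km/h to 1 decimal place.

Initial speed ≈ 21.7 km/h

Deceleration a = μg = 0.56 × 9.8 = 5.488 m/s².
v = √(2a·d) = √(2 × 5.488 × 3.3) = √36.221 = 6.0184 m/s.
= 6.0184 × 3.6 = 21.666 km/h.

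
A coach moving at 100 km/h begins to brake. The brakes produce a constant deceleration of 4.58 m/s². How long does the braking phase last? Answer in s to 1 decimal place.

Braking time ≈ 6.1 s

100 km/h ÷ 3.6 = 27.7778 m/s.
Braking time = v/a = 27.7778 / 4.580 = 6.065 s.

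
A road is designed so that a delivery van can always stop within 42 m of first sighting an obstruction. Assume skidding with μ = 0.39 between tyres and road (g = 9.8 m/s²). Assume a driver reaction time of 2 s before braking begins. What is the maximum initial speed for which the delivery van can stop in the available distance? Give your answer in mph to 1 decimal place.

a = μg = 0.39 × 9.8 = 3.822 m/s².
Stopping distance: v·t_r + v²/(2a) = 42 with t_r = 2 s and a = 3.822 m/s².
So v² + 15.288 v − 321.05 = 0.
Positive root: v = −a·t_r + √((a·t_r)² + 2a·d) = −7.644 + √(58.431 + 321.05) = 11.8363 m/s.
11.8363 m/s ÷ 0.44704 = 26.477 mph.

Maximum speed ≈ 26.5 mph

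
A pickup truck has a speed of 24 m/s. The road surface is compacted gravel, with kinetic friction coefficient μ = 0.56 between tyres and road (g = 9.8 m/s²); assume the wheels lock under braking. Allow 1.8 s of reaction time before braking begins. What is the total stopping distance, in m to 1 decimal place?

a = μg = 0.56 × 9.8 = 5.488 m/s².
Reaction distance = v·t_r = 24.0000 × 1.8 = 43.200 m.
Braking distance = v²/(2a) = 24.0000² / (2 × 5.488) = 576.000 / 10.976 = 52.478 m.
Total = 43.200 + 52.478 = 95.678 m.

Total stopping distance ≈ 95.7 m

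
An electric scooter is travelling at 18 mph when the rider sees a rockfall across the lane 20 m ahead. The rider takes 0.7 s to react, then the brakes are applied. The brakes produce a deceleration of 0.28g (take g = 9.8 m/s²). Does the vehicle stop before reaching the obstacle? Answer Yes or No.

Yes

18 mph × 0.44704 = 8.0467 m/s.
a = 0.28 × 9.8 = 2.744 m/s².
Reaction distance = 8.0467 × 0.7 = 5.633 m.
Braking distance = v²/(2a) = 64.749 / 5.488 = 11.798 m.
Total stopping distance = 5.633 + 11.798 = 17.431 m, vs 20 m available — it stops with 20 − 17.431 = 2.569 m to spare.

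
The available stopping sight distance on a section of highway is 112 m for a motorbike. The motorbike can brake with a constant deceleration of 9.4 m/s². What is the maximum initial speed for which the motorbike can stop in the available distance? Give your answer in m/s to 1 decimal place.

Maximum speed ≈ 45.9 m/s

v²/(2a) = d ⇒ v = √(2 × 9.400 × 112) = √2105.60 = 45.8868 m/s.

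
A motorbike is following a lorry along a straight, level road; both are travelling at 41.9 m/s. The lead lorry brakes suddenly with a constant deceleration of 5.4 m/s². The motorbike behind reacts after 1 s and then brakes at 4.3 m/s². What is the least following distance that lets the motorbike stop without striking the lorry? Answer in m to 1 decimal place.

Minimum gap ≈ 83.5 m

Leader travels v²/(2a_L) = 1755.610 / 10.800 = 162.556 m before stopping.
Follower covers v·t_r = 41.9000 × 1 = 41.900 m while reacting, then v²/(2a_F) = 1755.610 / 8.600 = 204.141 m while braking, for a total of 41.900 + 204.141 = 246.041 m.
Since a_F ≤ a_L and the follower starts braking later, the follower is never slower than the leader, so the closest approach is when both have stopped.
Minimum gap = 246.041 − 162.556 = 83.485 m.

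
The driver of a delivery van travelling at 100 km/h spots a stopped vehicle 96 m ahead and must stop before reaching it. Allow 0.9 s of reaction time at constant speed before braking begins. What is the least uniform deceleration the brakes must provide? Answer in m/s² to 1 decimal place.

100 km/h ÷ 3.6 = 27.7778 m/s.
Distance covered during reaction = 27.7778 × 0.9 = 25.000 m.
Distance available for braking: 96 − 25.000 = 71.000 m.
v² = 2a·d ⇒ a = v²/(2d) = 27.7778² / (2 × 71.000) = 771.606 / 142.000 = 5.4338 m/s².

Required deceleration ≈ 5.4 m/s²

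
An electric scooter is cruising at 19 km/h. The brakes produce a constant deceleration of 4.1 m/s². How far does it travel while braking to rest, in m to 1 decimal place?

Braking distance ≈ 3.4 m

19 km/h ÷ 3.6 = 5.2778 m/s.
Braking distance = v²/(2a) = 5.2778² / (2 × 4.100) = 27.855 / 8.200 = 3.397 m.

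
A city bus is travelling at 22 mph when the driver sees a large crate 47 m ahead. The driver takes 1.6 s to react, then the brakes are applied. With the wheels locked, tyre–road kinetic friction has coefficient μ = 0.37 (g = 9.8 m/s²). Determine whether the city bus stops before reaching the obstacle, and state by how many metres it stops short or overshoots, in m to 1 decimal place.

Yes — it stops 17.9 m short of the obstacle

22 mph × 0.44704 = 9.8349 m/s.
a = μg = 0.37 × 9.8 = 3.626 m/s².
Reaction distance = 9.8349 × 1.6 = 15.736 m.
Braking distance = v²/(2a) = 96.725 / 7.252 = 13.338 m.
Total stopping distance = 15.736 + 13.338 = 29.074 m, vs 47 m available — it stops with 47 − 29.074 = 17.926 m to spare.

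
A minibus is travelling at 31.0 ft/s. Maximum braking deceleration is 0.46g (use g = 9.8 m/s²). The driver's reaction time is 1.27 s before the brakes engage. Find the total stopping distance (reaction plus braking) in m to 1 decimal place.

Total stopping distance ≈ 21.9 m

31 ft/s × 0.3048 = 9.4488 m/s.
a = 0.46 × 9.8 = 4.508 m/s².
Reaction distance = v·t_r = 9.4488 × 1.27 = 12.000 m.
Braking distance = v²/(2a) = 9.4488² / (2 × 4.508) = 89.280 / 9.016 = 9.902 m.
Total = 12.000 + 9.902 = 21.902 m.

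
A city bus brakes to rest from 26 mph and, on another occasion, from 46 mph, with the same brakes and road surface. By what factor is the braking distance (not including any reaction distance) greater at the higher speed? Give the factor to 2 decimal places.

Factor ≈ 3.13

Braking distance d = v²/(2a), so with a fixed, d ∝ v².
Factor = (46/26)² = 1.7692² = 3.1301.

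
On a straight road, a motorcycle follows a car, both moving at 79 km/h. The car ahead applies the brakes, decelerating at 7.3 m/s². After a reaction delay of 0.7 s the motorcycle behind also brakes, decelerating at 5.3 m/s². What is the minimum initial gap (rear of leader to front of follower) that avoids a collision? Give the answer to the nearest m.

Minimum gap ≈ 28 m

79 km/h ÷ 3.6 = 21.9444 m/s.
Leader travels v²/(2a_L) = 481.557 / 14.600 = 32.983 m before stopping.
Follower covers v·t_r = 21.9444 × 0.7 = 15.361 m while reacting, then v²/(2a_F) = 481.557 / 10.600 = 45.430 m while braking, for a total of 15.361 + 45.430 = 60.791 m.
Since a_F ≤ a_L and the follower starts braking later, the follower is never slower than the leader, so the closest approach is when both have stopped.
Minimum gap = 60.791 − 32.983 = 27.808 m.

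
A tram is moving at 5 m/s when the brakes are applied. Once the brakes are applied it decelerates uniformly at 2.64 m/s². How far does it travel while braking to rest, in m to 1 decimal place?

Braking distance = v²/(2a) = 5.0000² / (2 × 2.640) = 25.000 / 5.280 = 4.735 m.

Braking distance ≈ 4.7 m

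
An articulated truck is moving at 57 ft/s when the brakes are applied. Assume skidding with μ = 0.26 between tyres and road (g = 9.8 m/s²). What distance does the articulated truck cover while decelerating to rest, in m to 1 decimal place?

Braking distance ≈ 59.2 m

57 ft/s × 0.3048 = 17.3736 m/s.
a = μg = 0.26 × 9.8 = 2.548 m/s².
Braking distance = v²/(2a) = 17.3736² / (2 × 2.548) = 301.842 / 5.096 = 59.231 m.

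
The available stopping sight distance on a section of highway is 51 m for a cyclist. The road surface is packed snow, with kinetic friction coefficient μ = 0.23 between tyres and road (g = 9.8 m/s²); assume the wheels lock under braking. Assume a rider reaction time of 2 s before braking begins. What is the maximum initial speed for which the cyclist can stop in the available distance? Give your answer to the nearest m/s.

Maximum speed ≈ 11 m/s

a = μg = 0.23 × 9.8 = 2.254 m/s².
Stopping distance: v·t_r + v²/(2a) = 51 with t_r = 2 s and a = 2.254 m/s².
So v² + 9.016 v − 229.91 = 0.
Positive root: v = −a·t_r + √((a·t_r)² + 2a·d) = −4.508 + √(20.322 + 229.91) = 11.3107 m/s.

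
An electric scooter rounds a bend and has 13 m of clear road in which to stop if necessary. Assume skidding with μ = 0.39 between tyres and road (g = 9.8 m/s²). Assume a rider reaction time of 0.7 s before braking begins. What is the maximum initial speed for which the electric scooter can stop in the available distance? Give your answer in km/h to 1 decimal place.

Maximum speed ≈ 27.5 km/h

a = μg = 0.39 × 9.8 = 3.822 m/s².
Stopping distance: v·t_r + v²/(2a) = 13 with t_r = 0.7 s and a = 3.822 m/s².
So v² + 5.351 v − 99.37 = 0.
Positive root: v = −a·t_r + √((a·t_r)² + 2a·d) = −2.675 + √(7.156 + 99.37) = 7.6461 m/s.
7.6461 m/s × 3.6 = 27.526 km/h.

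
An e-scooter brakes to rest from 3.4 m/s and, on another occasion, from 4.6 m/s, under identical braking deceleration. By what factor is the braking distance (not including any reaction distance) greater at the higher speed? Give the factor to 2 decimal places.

Factor ≈ 1.83

Braking distance d = v²/(2a), so with a fixed, d ∝ v².
Factor = (4.6/3.4)² = 1.3529² = 1.8303.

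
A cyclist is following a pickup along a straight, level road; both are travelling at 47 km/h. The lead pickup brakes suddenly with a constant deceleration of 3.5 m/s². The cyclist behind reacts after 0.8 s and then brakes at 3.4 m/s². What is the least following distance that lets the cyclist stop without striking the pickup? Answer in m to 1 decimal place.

Minimum gap ≈ 11.2 m

47 km/h ÷ 3.6 = 13.0556 m/s.
Leader travels v²/(2a_L) = 170.449 / 7.000 = 24.350 m before stopping.
Follower covers v·t_r = 13.0556 × 0.8 = 10.444 m while reacting, then v²/(2a_F) = 170.449 / 6.800 = 25.066 m while braking, for a total of 10.444 + 25.066 = 35.510 m.
Since a_F ≤ a_L and the follower starts braking later, the follower is never slower than the leader, so the closest approach is when both have stopped.
Minimum gap = 35.510 − 24.350 = 11.160 m.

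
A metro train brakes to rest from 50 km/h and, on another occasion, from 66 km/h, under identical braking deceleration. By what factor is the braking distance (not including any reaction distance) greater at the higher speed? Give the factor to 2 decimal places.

Factor ≈ 1.74

Braking distance d = v²/(2a), so with a fixed, d ∝ v².
Factor = (66/50)² = 1.3200² = 1.7424.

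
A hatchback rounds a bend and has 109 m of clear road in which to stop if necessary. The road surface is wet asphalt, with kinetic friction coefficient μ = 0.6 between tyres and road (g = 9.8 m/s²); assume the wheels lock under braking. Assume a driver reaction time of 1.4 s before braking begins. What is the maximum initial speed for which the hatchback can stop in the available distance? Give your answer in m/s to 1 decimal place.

Maximum speed ≈ 28.5 m/s

a = μg = 0.6 × 9.8 = 5.880 m/s².
Stopping distance: v·t_r + v²/(2a) = 109 with t_r = 1.4 s and a = 5.880 m/s².
So v² + 16.464 v − 1281.84 = 0.
Positive root: v = −a·t_r + √((a·t_r)² + 2a·d) = −8.232 + √(67.766 + 1281.84) = 28.5050 m/s.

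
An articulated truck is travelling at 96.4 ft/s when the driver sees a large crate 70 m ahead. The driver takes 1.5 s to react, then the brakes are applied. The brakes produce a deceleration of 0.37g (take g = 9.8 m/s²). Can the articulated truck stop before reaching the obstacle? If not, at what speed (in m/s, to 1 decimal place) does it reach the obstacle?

96.4 ft/s × 0.3048 = 29.3827 m/s.
a = 0.37 × 9.8 = 3.626 m/s².
Reaction distance = 29.3827 × 1.5 = 44.074 m.
Braking distance needed to stop: v²/(2a) = 863.343 / 7.252 = 119.049 m, so total needed = 44.074 + 119.049 = 163.123 m > 70 m — it cannot stop.
Distance remaining when braking begins: 70 − 44.074 = 25.926 m.
v² = v₀² − 2a·d = 863.343 − 2 × 3.626 × 25.926 = 675.328 m²/s².
v = √675.328 = 25.987 m/s.

No — it strikes the obstacle at 26.0 m/s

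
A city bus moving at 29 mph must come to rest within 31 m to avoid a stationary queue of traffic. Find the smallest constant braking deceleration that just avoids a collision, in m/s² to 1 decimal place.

29 mph × 0.44704 = 12.9642 m/s.
v² = 2a·d ⇒ a = v²/(2d) = 12.9642² / (2 × 31.000) = 168.070 / 62.000 = 2.7108 m/s².

Required deceleration ≈ 2.7 m/s²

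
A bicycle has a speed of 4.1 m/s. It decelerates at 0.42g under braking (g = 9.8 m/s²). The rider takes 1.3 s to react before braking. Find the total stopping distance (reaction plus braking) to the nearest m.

a = 0.42 × 9.8 = 4.116 m/s².
Reaction distance = v·t_r = 4.1000 × 1.3 = 5.330 m.
Braking distance = v²/(2a) = 4.1000² / (2 × 4.116) = 16.810 / 8.232 = 2.042 m.
Total = 5.330 + 2.042 = 7.372 m.

Total stopping distance ≈ 7 m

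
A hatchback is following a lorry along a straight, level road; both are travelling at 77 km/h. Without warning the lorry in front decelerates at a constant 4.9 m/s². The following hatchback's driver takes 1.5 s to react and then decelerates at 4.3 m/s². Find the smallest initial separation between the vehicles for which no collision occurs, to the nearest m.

77 km/h ÷ 3.6 = 21.3889 m/s.
Leader travels v²/(2a_L) = 457.485 / 9.800 = 46.682 m before stopping.
Follower covers v·t_r = 21.3889 × 1.5 = 32.083 m while reacting, then v²/(2a_F) = 457.485 / 8.600 = 53.196 m while braking, for a total of 32.083 + 53.196 = 85.279 m.
Since a_F ≤ a_L and the follower starts braking later, the follower is never slower than the leader, so the closest approach is when both have stopped.
Minimum gap = 85.279 − 46.682 = 38.597 m.

Minimum gap ≈ 39 m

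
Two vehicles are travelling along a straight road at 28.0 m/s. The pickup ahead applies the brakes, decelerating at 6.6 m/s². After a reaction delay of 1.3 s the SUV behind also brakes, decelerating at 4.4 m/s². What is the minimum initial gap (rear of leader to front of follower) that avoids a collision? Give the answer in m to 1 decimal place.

Leader travels v²/(2a_L) = 784.000 / 13.200 = 59.394 m before stopping.
Follower covers v·t_r = 28.0000 × 1.3 = 36.400 m while reacting, then v²/(2a_F) = 784.000 / 8.800 = 89.091 m while braking, for a total of 36.400 + 89.091 = 125.491 m.
Since a_F ≤ a_L and the follower starts braking later, the follower is never slower than the leader, so the closest approach is when both have stopped.
Minimum gap = 125.491 − 59.394 = 66.097 m.

Minimum gap ≈ 66.1 m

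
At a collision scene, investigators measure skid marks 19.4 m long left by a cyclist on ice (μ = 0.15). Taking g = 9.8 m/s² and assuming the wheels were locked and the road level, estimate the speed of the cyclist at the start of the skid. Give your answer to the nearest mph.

Initial speed ≈ 17 mph

Deceleration a = μg = 0.15 × 9.8 = 1.470 m/s².
v = √(2a·d) = √(2 × 1.470 × 19.4) = √57.036 = 7.5522 m/s.
= 7.5522 ÷ 0.44704 = 16.894 mph.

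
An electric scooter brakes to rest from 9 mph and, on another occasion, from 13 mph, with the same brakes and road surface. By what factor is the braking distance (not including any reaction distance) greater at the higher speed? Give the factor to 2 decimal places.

Factor ≈ 2.09

Braking distance d = v²/(2a), so with a fixed, d ∝ v².
Factor = (13/9)² = 1.4444² = 2.0863.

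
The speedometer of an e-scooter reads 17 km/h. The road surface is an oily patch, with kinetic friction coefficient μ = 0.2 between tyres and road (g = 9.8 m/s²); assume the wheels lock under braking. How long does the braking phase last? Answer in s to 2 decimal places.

17 km/h ÷ 3.6 = 4.7222 m/s.
a = μg = 0.2 × 9.8 = 1.960 m/s².
Braking time = v/a = 4.7222 / 1.960 = 2.409 s.

Braking time ≈ 2.41 s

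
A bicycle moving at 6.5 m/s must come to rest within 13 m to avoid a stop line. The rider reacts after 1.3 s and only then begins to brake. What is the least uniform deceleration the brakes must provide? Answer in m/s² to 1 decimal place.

Distance covered during reaction = 6.5000 × 1.3 = 8.450 m.
Distance available for braking: 13 − 8.450 = 4.550 m.
v² = 2a·d ⇒ a = v²/(2d) = 6.5000² / (2 × 4.550) = 42.250 / 9.100 = 4.6429 m/s².

Required deceleration ≈ 4.6 m/s²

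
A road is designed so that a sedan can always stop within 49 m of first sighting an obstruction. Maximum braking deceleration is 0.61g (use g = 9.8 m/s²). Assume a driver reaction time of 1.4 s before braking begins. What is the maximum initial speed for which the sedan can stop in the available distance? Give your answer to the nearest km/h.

a = 0.61 × 9.8 = 5.978 m/s².
Stopping distance: v·t_r + v²/(2a) = 49 with t_r = 1.4 s and a = 5.978 m/s².
So v² + 16.738 v − 585.84 = 0.
Positive root: v = −a·t_r + √((a·t_r)² + 2a·d) = −8.369 + √(70.040 + 585.84) = 17.2412 m/s.
17.2412 m/s × 3.6 = 62.068 km/h.

Maximum speed ≈ 62 km/h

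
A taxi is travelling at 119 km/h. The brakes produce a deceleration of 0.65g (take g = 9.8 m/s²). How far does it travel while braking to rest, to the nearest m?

119 km/h ÷ 3.6 = 33.0556 m/s.
a = 0.65 × 9.8 = 6.370 m/s².
Braking distance = v²/(2a) = 33.0556² / (2 × 6.370) = 1092.673 / 12.740 = 85.767 m.

Braking distance ≈ 86 m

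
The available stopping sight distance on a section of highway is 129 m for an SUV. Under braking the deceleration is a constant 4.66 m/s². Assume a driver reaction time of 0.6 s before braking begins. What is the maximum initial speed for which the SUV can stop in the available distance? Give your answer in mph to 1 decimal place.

Maximum speed ≈ 71.6 mph

Stopping distance: v·t_r + v²/(2a) = 129 with t_r = 0.6 s and a = 4.660 m/s².
So v² + 5.592 v − 1202.28 = 0.
Positive root: v = −a·t_r + √((a·t_r)² + 2a·d) = −2.796 + √(7.818 + 1202.28) = 31.9905 m/s.
31.9905 m/s ÷ 0.44704 = 71.561 mph.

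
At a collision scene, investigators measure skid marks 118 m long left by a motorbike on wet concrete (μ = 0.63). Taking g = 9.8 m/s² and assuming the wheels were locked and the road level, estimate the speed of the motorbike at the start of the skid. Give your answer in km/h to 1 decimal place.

Deceleration a = μg = 0.63 × 9.8 = 6.174 m/s².
v = √(2a·d) = √(2 × 6.174 × 118) = √1457.064 = 38.1715 m/s.
= 38.1715 × 3.6 = 137.417 km/h.

Initial speed ≈ 137.4 km/h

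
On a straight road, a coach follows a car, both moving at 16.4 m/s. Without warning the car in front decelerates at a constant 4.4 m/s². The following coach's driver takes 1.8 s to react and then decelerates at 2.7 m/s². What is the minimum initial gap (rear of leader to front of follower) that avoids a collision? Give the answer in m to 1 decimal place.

Leader travels v²/(2a_L) = 268.960 / 8.800 = 30.564 m before stopping.
Follower covers v·t_r = 16.4000 × 1.8 = 29.520 m while reacting, then v²/(2a_F) = 268.960 / 5.400 = 49.807 m while braking, for a total of 29.520 + 49.807 = 79.327 m.
Since a_F ≤ a_L and the follower starts braking later, the follower is never slower than the leader, so the closest approach is when both have stopped.
Minimum gap = 79.327 − 30.564 = 48.763 m.

Minimum gap ≈ 48.8 m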